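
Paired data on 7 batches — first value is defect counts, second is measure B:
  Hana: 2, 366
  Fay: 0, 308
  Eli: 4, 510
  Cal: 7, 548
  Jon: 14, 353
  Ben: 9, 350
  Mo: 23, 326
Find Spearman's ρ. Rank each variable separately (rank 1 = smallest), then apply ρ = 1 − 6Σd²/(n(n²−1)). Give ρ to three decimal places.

-0.071

Ranks of variable 1: 2, 1, 3, 4, 6, 5, 7
Ranks of variable 2: 5, 1, 6, 7, 4, 3, 2
d = r₁ − r₂: -3, 0, -3, -3, 2, 2, 5
d²: 9, 0, 9, 9, 4, 4, 25; Σd² = 60
ρ = 1 − 6·60/(7·48) = 1 − 360/336 = -0.071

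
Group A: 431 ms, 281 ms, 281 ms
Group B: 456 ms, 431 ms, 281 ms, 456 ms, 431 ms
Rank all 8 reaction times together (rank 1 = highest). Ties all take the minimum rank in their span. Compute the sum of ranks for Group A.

Sorted (descending): 456, 456, 431, 431, 431, 281, 281, 281
The 2 values of 456 occupy positions 1–2 → each gets rank 1.
The 3 values of 431 occupy positions 3–5 → each gets rank 3.
The 3 values of 281 occupy positions 6–8 → each gets rank 6.
Group A values → pooled ranks: 431→3, 281→6, 281→6
Rank sum = 3 + 6 + 6 = 15

15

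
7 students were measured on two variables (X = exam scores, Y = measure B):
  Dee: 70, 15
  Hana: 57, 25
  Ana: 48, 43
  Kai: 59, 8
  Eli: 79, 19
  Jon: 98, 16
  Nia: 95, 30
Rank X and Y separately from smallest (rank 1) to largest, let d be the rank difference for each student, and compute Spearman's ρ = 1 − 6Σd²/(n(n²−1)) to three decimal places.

-0.250

Ranks of variable 1: 4, 2, 1, 3, 5, 7, 6
Ranks of variable 2: 2, 5, 7, 1, 4, 3, 6
d = r₁ − r₂: 2, -3, -6, 2, 1, 4, 0
d²: 4, 9, 36, 4, 1, 16, 0; Σd² = 70
ρ = 1 − 6·70/(7·48) = 1 − 420/336 = -0.250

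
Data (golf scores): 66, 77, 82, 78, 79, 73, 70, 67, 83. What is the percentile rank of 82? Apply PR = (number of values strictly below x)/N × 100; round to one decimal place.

77.8

N = 9.
Strictly below 82: 7. Equal to 82: 1.
PR = 7/9 × 100 = 77.8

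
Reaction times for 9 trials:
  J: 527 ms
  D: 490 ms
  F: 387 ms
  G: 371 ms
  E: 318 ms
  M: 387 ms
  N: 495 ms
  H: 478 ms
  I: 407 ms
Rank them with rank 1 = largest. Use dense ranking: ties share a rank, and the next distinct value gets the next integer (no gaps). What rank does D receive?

Sorted (descending): 527, 495, 490, 478, 407, 387, 387, 371, 318
The 2 values of 387 share dense rank 6.
Remaining distinct values take the next consecutive integers.
D has value 490 ms → rank 3.

3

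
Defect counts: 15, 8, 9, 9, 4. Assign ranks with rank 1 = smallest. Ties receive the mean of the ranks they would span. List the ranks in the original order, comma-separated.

Sorted (ascending): 4, 8, 9, 9, 15
The 2 values of 9 occupy positions 3–4 → average rank (3+4)/2 = 3.5.

5, 2, 3.5, 3.5, 1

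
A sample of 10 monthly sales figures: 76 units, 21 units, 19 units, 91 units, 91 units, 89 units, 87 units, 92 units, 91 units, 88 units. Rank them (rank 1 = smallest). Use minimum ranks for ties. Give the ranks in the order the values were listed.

Sorted (ascending): 19, 21, 76, 87, 88, 89, 91, 91, 91, 92
The 3 values of 91 occupy positions 7–9 → each gets rank 7.

3, 2, 1, 7, 7, 6, 4, 10, 7, 5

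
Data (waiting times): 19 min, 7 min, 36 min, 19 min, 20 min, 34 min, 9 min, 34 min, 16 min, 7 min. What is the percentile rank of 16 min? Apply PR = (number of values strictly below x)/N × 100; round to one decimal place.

30.0

N = 10.
Strictly below 16: 3. Equal to 16: 1.
PR = 3/10 × 100 = 30.0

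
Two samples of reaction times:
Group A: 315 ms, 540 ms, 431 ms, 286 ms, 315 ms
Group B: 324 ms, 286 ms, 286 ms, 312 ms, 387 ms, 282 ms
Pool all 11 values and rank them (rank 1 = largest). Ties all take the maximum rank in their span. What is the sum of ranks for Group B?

45

Sorted (descending): 540, 431, 387, 324, 315, 315, 312, 286, 286, 286, 282
The 2 values of 315 occupy positions 5–6 → each gets rank 6.
The 3 values of 286 occupy positions 8–10 → each gets rank 10.
Group B values → pooled ranks: 324→4, 286→10, 286→10, 312→7, 387→3, 282→11
Rank sum = 4 + 10 + 10 + 7 + 3 + 11 = 45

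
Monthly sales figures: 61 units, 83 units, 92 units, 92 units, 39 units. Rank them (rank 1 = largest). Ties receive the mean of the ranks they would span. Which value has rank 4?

Sorted (descending): 92, 92, 83, 61, 39
The 2 values of 92 occupy positions 1–2 → average rank (1+2)/2 = 1.5.
Rank 4 → value 61.

61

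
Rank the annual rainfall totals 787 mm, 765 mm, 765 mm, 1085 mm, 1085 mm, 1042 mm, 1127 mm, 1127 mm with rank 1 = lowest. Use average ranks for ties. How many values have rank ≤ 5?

Sorted (ascending): 765, 765, 787, 1042, 1085, 1085, 1127, 1127
The 2 values of 765 occupy positions 1–2 → average rank (1+2)/2 = 1.5.
The 2 values of 1085 occupy positions 5–6 → average rank (5+6)/2 = 5.5.
The 2 values of 1127 occupy positions 7–8 → average rank (7+8)/2 = 7.5.
Ranks ≤ 5: {1.5, 1.5, 3, 4} → 4 values.

4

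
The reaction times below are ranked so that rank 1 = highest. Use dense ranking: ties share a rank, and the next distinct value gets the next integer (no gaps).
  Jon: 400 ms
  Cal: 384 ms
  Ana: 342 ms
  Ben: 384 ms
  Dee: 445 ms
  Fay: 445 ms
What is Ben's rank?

Sorted (descending): 445, 445, 400, 384, 384, 342
The 2 values of 445 share dense rank 1.
The 2 values of 384 share dense rank 3.
Remaining distinct values take the next consecutive integers.
Ben has value 384 ms → rank 3.

3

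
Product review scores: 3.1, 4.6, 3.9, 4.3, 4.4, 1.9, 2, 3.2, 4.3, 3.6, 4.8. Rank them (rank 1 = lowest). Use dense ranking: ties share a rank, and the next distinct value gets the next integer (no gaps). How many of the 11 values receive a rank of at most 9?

Sorted (ascending): 1.9, 2, 3.1, 3.2, 3.6, 3.9, 4.3, 4.3, 4.4, 4.6, 4.8
The 2 values of 4.3 share dense rank 7.
Remaining distinct values take the next consecutive integers.
Ranks ≤ 9: {1, 2, 3, 4, 5, 6, 7, 7, 8, 9} → 10 values.

10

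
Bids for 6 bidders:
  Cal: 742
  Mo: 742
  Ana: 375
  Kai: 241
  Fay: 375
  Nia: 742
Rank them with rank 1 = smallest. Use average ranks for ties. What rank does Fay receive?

2.5

Sorted (ascending): 241, 375, 375, 742, 742, 742
The 2 values of 375 occupy positions 2–3 → average rank (2+3)/2 = 2.5.
The 3 values of 742 occupy positions 4–6 → average rank 5.
Fay has value 375 → rank 2.5.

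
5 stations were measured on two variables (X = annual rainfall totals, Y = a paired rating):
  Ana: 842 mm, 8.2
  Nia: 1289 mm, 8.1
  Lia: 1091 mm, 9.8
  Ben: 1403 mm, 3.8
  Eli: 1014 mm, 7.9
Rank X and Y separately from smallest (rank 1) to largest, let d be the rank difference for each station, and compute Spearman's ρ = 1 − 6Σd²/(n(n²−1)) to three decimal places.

Ranks of variable 1: 1, 4, 3, 5, 2
Ranks of variable 2: 4, 3, 5, 1, 2
d = r₁ − r₂: -3, 1, -2, 4, 0
d²: 9, 1, 4, 16, 0; Σd² = 30
ρ = 1 − 6·30/(5·24) = 1 − 180/120 = -0.500

-0.500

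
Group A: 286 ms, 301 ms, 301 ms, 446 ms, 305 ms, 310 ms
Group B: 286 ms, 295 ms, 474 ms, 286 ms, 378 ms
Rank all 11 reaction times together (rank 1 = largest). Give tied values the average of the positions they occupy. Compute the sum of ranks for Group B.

32

Sorted (descending): 474, 446, 378, 310, 305, 301, 301, 295, 286, 286, 286
The 2 values of 301 occupy positions 6–7 → average rank (6+7)/2 = 6.5.
The 3 values of 286 occupy positions 9–11 → average rank 10.
Group B values → pooled ranks: 286→10, 295→8, 474→1, 286→10, 378→3
Rank sum = 10 + 8 + 1 + 10 + 3 = 32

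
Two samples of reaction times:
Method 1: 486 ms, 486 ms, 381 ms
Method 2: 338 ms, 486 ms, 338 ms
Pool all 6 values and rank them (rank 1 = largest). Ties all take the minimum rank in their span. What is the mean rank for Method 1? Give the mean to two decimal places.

Sorted (descending): 486, 486, 486, 381, 338, 338
The 3 values of 486 occupy positions 1–3 → each gets rank 1.
The 2 values of 338 occupy positions 5–6 → each gets rank 5.
Method 1 values → pooled ranks: 486→1, 486→1, 381→4
Mean rank = (1 + 1 + 4) / 3 = 2.00

2.00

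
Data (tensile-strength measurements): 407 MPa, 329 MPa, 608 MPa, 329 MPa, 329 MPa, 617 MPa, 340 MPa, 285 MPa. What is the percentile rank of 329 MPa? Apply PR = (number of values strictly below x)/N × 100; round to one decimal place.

12.5

N = 8.
Strictly below 329: 1. Equal to 329: 3.
PR = 1/8 × 100 = 12.5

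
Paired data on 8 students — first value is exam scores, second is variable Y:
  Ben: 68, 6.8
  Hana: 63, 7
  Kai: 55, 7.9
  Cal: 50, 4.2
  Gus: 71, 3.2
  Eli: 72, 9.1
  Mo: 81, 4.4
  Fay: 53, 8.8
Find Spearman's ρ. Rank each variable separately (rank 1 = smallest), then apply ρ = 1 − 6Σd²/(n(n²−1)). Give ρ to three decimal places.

-0.048

Ranks of variable 1: 5, 4, 3, 1, 6, 7, 8, 2
Ranks of variable 2: 4, 5, 6, 2, 1, 8, 3, 7
d = r₁ − r₂: 1, -1, -3, -1, 5, -1, 5, -5
d²: 1, 1, 9, 1, 25, 1, 25, 25; Σd² = 88
ρ = 1 − 6·88/(8·63) = 1 − 528/504 = -0.048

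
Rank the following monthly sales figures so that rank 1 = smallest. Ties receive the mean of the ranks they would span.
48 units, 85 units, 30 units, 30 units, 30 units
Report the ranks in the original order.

4, 5, 2, 2, 2

Sorted (ascending): 30, 30, 30, 48, 85
The 3 values of 30 occupy positions 1–3 → average rank 2.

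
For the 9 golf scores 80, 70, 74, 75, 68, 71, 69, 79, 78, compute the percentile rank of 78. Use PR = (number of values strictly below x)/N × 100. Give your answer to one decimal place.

66.7

N = 9.
Strictly below 78: 6. Equal to 78: 1.
PR = 6/9 × 100 = 66.7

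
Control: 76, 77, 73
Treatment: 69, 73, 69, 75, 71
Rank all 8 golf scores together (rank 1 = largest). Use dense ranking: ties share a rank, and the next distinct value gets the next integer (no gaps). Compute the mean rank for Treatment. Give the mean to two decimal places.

Sorted (descending): 77, 76, 75, 73, 73, 71, 69, 69
The 2 values of 73 share dense rank 4.
The 2 values of 69 share dense rank 6.
Remaining distinct values take the next consecutive integers.
Treatment values → pooled ranks: 69→6, 73→4, 69→6, 75→3, 71→5
Mean rank = (6 + 4 + 6 + 3 + 5) / 5 = 4.80

4.80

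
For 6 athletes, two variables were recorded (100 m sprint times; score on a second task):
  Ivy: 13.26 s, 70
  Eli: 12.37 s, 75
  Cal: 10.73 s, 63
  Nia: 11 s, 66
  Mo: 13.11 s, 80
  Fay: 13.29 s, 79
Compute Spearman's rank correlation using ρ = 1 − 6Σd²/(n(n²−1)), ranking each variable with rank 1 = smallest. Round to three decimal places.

Ranks of variable 1: 5, 3, 1, 2, 4, 6
Ranks of variable 2: 3, 4, 1, 2, 6, 5
d = r₁ − r₂: 2, -1, 0, 0, -2, 1
d²: 4, 1, 0, 0, 4, 1; Σd² = 10
ρ = 1 − 6·10/(6·35) = 1 − 60/210 = 0.714

0.714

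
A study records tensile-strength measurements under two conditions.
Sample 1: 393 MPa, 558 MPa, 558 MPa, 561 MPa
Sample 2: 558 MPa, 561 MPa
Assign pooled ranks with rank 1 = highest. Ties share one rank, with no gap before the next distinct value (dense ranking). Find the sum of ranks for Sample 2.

Sorted (descending): 561, 561, 558, 558, 558, 393
The 2 values of 561 share dense rank 1.
The 3 values of 558 share dense rank 2.
Remaining distinct values take the next consecutive integers.
Sample 2 values → pooled ranks: 558→2, 561→1
Rank sum = 2 + 1 = 3

3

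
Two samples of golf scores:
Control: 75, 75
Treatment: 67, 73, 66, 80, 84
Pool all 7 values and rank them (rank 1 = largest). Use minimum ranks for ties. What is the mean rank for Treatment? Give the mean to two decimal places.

4.20

Sorted (descending): 84, 80, 75, 75, 73, 67, 66
The 2 values of 75 occupy positions 3–4 → each gets rank 3.
Treatment values → pooled ranks: 67→6, 73→5, 66→7, 80→2, 84→1
Mean rank = (6 + 5 + 7 + 2 + 1) / 5 = 4.20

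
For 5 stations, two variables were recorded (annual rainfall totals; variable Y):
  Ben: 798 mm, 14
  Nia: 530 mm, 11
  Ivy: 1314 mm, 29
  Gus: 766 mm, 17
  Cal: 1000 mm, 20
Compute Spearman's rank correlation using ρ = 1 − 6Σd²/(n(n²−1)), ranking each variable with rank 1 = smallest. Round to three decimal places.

0.900

Ranks of variable 1: 3, 1, 5, 2, 4
Ranks of variable 2: 2, 1, 5, 3, 4
d = r₁ − r₂: 1, 0, 0, -1, 0
d²: 1, 0, 0, 1, 0; Σd² = 2
ρ = 1 − 6·2/(5·24) = 1 − 12/120 = 0.900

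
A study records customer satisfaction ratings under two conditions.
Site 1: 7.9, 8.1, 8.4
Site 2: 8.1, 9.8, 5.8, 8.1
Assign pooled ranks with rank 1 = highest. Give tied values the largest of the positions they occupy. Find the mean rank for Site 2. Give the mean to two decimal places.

4.50

Sorted (descending): 9.8, 8.4, 8.1, 8.1, 8.1, 7.9, 5.8
The 3 values of 8.1 occupy positions 3–5 → each gets rank 5.
Site 2 values → pooled ranks: 8.1→5, 9.8→1, 5.8→7, 8.1→5
Mean rank = (5 + 1 + 7 + 5) / 4 = 4.50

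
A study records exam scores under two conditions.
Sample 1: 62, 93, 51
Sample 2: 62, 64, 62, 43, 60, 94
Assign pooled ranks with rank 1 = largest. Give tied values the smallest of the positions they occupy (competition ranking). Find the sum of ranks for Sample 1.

Sorted (descending): 94, 93, 64, 62, 62, 62, 60, 51, 43
The 3 values of 62 occupy positions 4–6 → each gets rank 4.
Sample 1 values → pooled ranks: 62→4, 93→2, 51→8
Rank sum = 4 + 2 + 8 = 14

14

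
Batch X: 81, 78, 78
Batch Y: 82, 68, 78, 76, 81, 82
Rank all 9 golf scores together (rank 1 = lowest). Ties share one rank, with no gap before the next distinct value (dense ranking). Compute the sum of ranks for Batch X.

Sorted (ascending): 68, 76, 78, 78, 78, 81, 81, 82, 82
The 3 values of 78 share dense rank 3.
The 2 values of 81 share dense rank 4.
The 2 values of 82 share dense rank 5.
Remaining distinct values take the next consecutive integers.
Batch X values → pooled ranks: 81→4, 78→3, 78→3
Rank sum = 4 + 3 + 3 = 10

10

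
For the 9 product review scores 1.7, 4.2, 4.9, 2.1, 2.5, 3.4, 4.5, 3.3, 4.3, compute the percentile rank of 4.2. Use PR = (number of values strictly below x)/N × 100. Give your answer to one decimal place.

55.6

N = 9.
Strictly below 4.2: 5. Equal to 4.2: 1.
PR = 5/9 × 100 = 55.6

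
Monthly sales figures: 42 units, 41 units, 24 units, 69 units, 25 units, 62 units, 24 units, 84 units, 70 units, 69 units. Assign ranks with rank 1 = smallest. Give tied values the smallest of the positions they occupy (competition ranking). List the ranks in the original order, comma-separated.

Sorted (ascending): 24, 24, 25, 41, 42, 62, 69, 69, 70, 84
The 2 values of 24 occupy positions 1–2 → each gets rank 1.
The 2 values of 69 occupy positions 7–8 → each gets rank 7.

5, 4, 1, 7, 3, 6, 1, 10, 9, 7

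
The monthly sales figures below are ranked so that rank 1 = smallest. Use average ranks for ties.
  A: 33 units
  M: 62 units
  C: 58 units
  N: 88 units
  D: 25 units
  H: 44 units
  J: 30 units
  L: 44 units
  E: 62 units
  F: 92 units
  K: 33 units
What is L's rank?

5.5

Sorted (ascending): 25, 30, 33, 33, 44, 44, 58, 62, 62, 88, 92
The 2 values of 33 occupy positions 3–4 → average rank (3+4)/2 = 3.5.
The 2 values of 44 occupy positions 5–6 → average rank (5+6)/2 = 5.5.
The 2 values of 62 occupy positions 8–9 → average rank (8+9)/2 = 8.5.
L has value 44 units → rank 5.5.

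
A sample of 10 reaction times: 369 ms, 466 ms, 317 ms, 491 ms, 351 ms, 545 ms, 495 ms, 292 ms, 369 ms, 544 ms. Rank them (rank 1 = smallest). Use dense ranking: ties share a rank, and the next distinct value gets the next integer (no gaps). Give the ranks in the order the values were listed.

4, 5, 2, 6, 3, 9, 7, 1, 4, 8

Sorted (ascending): 292, 317, 351, 369, 369, 466, 491, 495, 544, 545
The 2 values of 369 share dense rank 4.
Remaining distinct values take the next consecutive integers.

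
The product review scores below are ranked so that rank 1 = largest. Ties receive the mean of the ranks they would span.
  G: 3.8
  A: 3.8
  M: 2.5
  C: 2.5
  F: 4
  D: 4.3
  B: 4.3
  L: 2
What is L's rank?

8

Sorted (descending): 4.3, 4.3, 4, 3.8, 3.8, 2.5, 2.5, 2
The 2 values of 4.3 occupy positions 1–2 → average rank (1+2)/2 = 1.5.
The 2 values of 3.8 occupy positions 4–5 → average rank (4+5)/2 = 4.5.
The 2 values of 2.5 occupy positions 6–7 → average rank (6+7)/2 = 6.5.
L has value 2 → rank 8.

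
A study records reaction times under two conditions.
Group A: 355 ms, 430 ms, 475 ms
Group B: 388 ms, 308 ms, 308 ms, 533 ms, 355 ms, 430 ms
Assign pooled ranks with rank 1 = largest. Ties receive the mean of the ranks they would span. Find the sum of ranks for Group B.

33

Sorted (descending): 533, 475, 430, 430, 388, 355, 355, 308, 308
The 2 values of 430 occupy positions 3–4 → average rank (3+4)/2 = 3.5.
The 2 values of 355 occupy positions 6–7 → average rank (6+7)/2 = 6.5.
The 2 values of 308 occupy positions 8–9 → average rank (8+9)/2 = 8.5.
Group B values → pooled ranks: 388→5, 308→8.5, 308→8.5, 533→1, 355→6.5, 430→3.5
Rank sum = 5 + 8.5 + 8.5 + 1 + 6.5 + 3.5 = 33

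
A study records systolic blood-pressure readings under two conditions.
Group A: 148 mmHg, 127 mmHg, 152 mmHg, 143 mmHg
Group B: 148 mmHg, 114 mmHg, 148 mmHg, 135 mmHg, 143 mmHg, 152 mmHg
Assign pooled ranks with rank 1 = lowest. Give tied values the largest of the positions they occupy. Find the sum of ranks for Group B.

35

Sorted (ascending): 114, 127, 135, 143, 143, 148, 148, 148, 152, 152
The 2 values of 143 occupy positions 4–5 → each gets rank 5.
The 3 values of 148 occupy positions 6–8 → each gets rank 8.
The 2 values of 152 occupy positions 9–10 → each gets rank 10.
Group B values → pooled ranks: 148→8, 114→1, 148→8, 135→3, 143→5, 152→10
Rank sum = 8 + 1 + 8 + 3 + 5 + 10 = 35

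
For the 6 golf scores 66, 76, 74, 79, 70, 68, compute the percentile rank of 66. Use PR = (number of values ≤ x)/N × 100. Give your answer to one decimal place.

16.7

N = 6.
Strictly below 66: 0. Equal to 66: 1.
PR = 1/6 × 100 = 16.7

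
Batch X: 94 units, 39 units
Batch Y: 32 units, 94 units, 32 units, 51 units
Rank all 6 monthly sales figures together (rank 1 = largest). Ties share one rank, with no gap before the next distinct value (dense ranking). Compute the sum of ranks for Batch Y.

11

Sorted (descending): 94, 94, 51, 39, 32, 32
The 2 values of 94 share dense rank 1.
The 2 values of 32 share dense rank 4.
Remaining distinct values take the next consecutive integers.
Batch Y values → pooled ranks: 32→4, 94→1, 32→4, 51→2
Rank sum = 4 + 1 + 4 + 2 = 11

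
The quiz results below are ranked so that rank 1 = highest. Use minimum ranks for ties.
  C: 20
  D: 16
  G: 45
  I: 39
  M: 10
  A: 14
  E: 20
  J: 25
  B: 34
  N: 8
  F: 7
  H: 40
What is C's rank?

Sorted (descending): 45, 40, 39, 34, 25, 20, 20, 16, 14, 10, 8, 7
The 2 values of 20 occupy positions 6–7 → each gets rank 6.
C has value 20 → rank 6.

6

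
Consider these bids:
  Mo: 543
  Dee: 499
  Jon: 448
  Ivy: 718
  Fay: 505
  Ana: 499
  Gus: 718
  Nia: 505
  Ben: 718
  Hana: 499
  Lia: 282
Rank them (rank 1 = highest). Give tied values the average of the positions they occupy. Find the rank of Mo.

4

Sorted (descending): 718, 718, 718, 543, 505, 505, 499, 499, 499, 448, 282
The 3 values of 718 occupy positions 1–3 → average rank 2.
The 2 values of 505 occupy positions 5–6 → average rank (5+6)/2 = 5.5.
The 3 values of 499 occupy positions 7–9 → average rank 8.
Mo has value 543 → rank 4.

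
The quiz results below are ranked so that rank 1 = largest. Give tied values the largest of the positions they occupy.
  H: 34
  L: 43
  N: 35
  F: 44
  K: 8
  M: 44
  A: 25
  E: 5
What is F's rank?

2

Sorted (descending): 44, 44, 43, 35, 34, 25, 8, 5
The 2 values of 44 occupy positions 1–2 → each gets rank 2.
F has value 44 → rank 2.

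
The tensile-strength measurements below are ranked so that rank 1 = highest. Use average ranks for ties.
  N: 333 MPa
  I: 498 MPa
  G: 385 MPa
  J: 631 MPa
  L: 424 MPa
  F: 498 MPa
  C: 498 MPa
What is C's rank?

Sorted (descending): 631, 498, 498, 498, 424, 385, 333
The 3 values of 498 occupy positions 2–4 → average rank 3.
C has value 498 MPa → rank 3.

3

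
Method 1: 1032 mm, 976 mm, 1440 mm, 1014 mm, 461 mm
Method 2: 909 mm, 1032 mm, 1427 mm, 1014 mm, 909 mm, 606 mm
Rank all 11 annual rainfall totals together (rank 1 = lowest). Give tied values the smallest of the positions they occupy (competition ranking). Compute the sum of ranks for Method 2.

32

Sorted (ascending): 461, 606, 909, 909, 976, 1014, 1014, 1032, 1032, 1427, 1440
The 2 values of 909 occupy positions 3–4 → each gets rank 3.
The 2 values of 1014 occupy positions 6–7 → each gets rank 6.
The 2 values of 1032 occupy positions 8–9 → each gets rank 8.
Method 2 values → pooled ranks: 909→3, 1032→8, 1427→10, 1014→6, 909→3, 606→2
Rank sum = 3 + 8 + 10 + 6 + 3 + 2 = 32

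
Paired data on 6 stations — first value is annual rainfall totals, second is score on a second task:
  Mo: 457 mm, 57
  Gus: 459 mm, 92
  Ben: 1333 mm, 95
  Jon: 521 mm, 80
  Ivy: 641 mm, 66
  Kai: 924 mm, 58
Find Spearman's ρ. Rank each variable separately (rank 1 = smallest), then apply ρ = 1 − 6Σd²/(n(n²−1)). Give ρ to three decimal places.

0.429

Ranks of variable 1: 1, 2, 6, 3, 4, 5
Ranks of variable 2: 1, 5, 6, 4, 3, 2
d = r₁ − r₂: 0, -3, 0, -1, 1, 3
d²: 0, 9, 0, 1, 1, 9; Σd² = 20
ρ = 1 − 6·20/(6·35) = 1 − 120/210 = 0.429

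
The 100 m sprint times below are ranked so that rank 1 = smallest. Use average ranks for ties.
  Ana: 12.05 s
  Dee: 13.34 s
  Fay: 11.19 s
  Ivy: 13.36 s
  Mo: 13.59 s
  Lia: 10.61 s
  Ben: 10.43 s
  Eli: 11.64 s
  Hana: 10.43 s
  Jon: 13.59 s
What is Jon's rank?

Sorted (ascending): 10.43, 10.43, 10.61, 11.19, 11.64, 12.05, 13.34, 13.36, 13.59, 13.59
The 2 values of 10.43 occupy positions 1–2 → average rank (1+2)/2 = 1.5.
The 2 values of 13.59 occupy positions 9–10 → average rank (9+10)/2 = 9.5.
Jon has value 13.59 s → rank 9.5.

9.5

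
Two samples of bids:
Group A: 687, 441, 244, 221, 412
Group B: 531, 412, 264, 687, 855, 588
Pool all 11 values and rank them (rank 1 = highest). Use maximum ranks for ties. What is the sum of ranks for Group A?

38

Sorted (descending): 855, 687, 687, 588, 531, 441, 412, 412, 264, 244, 221
The 2 values of 687 occupy positions 2–3 → each gets rank 3.
The 2 values of 412 occupy positions 7–8 → each gets rank 8.
Group A values → pooled ranks: 687→3, 441→6, 244→10, 221→11, 412→8
Rank sum = 3 + 6 + 10 + 11 + 8 = 38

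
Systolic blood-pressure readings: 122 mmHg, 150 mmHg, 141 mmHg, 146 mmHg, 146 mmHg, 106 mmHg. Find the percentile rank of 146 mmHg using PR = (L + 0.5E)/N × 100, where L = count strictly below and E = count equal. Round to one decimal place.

66.7

N = 6.
Strictly below 146: 3. Equal to 146: 2.
PR = (3 + 0.5·2)/6 × 100 = 66.7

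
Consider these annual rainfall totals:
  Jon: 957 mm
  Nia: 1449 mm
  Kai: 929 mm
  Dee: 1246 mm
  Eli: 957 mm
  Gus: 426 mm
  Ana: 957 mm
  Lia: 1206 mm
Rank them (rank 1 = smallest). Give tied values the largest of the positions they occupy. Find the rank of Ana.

5

Sorted (ascending): 426, 929, 957, 957, 957, 1206, 1246, 1449
The 3 values of 957 occupy positions 3–5 → each gets rank 5.
Ana has value 957 mm → rank 5.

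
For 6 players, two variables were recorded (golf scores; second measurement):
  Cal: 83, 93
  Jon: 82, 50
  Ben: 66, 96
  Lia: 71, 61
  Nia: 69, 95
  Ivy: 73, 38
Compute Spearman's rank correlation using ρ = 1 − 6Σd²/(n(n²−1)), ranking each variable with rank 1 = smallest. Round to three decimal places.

-0.600

Ranks of variable 1: 6, 5, 1, 3, 2, 4
Ranks of variable 2: 4, 2, 6, 3, 5, 1
d = r₁ − r₂: 2, 3, -5, 0, -3, 3
d²: 4, 9, 25, 0, 9, 9; Σd² = 56
ρ = 1 − 6·56/(6·35) = 1 − 336/210 = -0.600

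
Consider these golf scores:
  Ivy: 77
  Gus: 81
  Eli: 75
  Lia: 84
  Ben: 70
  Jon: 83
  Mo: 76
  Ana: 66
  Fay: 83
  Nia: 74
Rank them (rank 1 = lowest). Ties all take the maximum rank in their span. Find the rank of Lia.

Sorted (ascending): 66, 70, 74, 75, 76, 77, 81, 83, 83, 84
The 2 values of 83 occupy positions 8–9 → each gets rank 9.
Lia has value 84 → rank 10.

10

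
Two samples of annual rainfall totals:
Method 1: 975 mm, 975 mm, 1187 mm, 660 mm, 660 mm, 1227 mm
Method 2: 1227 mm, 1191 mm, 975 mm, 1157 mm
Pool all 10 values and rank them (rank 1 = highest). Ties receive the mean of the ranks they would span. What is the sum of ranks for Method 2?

Sorted (descending): 1227, 1227, 1191, 1187, 1157, 975, 975, 975, 660, 660
The 2 values of 1227 occupy positions 1–2 → average rank (1+2)/2 = 1.5.
The 3 values of 975 occupy positions 6–8 → average rank 7.
The 2 values of 660 occupy positions 9–10 → average rank (9+10)/2 = 9.5.
Method 2 values → pooled ranks: 1227→1.5, 1191→3, 975→7, 1157→5
Rank sum = 1.5 + 3 + 7 + 5 = 16.5

16.5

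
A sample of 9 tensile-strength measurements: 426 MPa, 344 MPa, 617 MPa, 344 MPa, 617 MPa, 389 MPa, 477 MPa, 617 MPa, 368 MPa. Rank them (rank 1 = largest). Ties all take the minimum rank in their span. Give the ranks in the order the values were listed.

Sorted (descending): 617, 617, 617, 477, 426, 389, 368, 344, 344
The 3 values of 617 occupy positions 1–3 → each gets rank 1.
The 2 values of 344 occupy positions 8–9 → each gets rank 8.

5, 8, 1, 8, 1, 6, 4, 1, 7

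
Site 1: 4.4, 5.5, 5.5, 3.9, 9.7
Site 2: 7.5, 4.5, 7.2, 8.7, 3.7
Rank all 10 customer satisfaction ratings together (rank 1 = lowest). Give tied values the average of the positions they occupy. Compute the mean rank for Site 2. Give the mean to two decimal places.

5.80

Sorted (ascending): 3.7, 3.9, 4.4, 4.5, 5.5, 5.5, 7.2, 7.5, 8.7, 9.7
The 2 values of 5.5 occupy positions 5–6 → average rank (5+6)/2 = 5.5.
Site 2 values → pooled ranks: 7.5→8, 4.5→4, 7.2→7, 8.7→9, 3.7→1
Mean rank = (8 + 4 + 7 + 9 + 1) / 5 = 5.80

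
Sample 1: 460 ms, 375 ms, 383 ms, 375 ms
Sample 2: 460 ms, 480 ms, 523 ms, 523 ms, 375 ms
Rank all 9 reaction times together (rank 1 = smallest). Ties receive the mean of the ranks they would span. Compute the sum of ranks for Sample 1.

Sorted (ascending): 375, 375, 375, 383, 460, 460, 480, 523, 523
The 3 values of 375 occupy positions 1–3 → average rank 2.
The 2 values of 460 occupy positions 5–6 → average rank (5+6)/2 = 5.5.
The 2 values of 523 occupy positions 8–9 → average rank (8+9)/2 = 8.5.
Sample 1 values → pooled ranks: 460→5.5, 375→2, 383→4, 375→2
Rank sum = 5.5 + 2 + 4 + 2 = 13.5

13.5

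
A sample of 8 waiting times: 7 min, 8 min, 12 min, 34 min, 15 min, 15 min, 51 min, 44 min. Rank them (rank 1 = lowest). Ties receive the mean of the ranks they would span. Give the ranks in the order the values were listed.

1, 2, 3, 6, 4.5, 4.5, 8, 7

Sorted (ascending): 7, 8, 12, 15, 15, 34, 44, 51
The 2 values of 15 occupy positions 4–5 → average rank (4+5)/2 = 4.5.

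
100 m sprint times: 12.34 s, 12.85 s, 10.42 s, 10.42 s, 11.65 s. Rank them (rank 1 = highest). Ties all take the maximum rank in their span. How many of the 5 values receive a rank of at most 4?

3

Sorted (descending): 12.85, 12.34, 11.65, 10.42, 10.42
The 2 values of 10.42 occupy positions 4–5 → each gets rank 5.
Ranks ≤ 4: {1, 2, 3} → 3 values.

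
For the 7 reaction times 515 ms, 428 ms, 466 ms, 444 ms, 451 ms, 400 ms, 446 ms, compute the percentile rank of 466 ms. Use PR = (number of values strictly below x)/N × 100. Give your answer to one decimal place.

N = 7.
Strictly below 466: 5. Equal to 466: 1.
PR = 5/7 × 100 = 71.4

71.4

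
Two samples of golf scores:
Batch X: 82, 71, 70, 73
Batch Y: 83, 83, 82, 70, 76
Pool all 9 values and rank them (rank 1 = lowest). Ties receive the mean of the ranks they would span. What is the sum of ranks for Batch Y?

Sorted (ascending): 70, 70, 71, 73, 76, 82, 82, 83, 83
The 2 values of 70 occupy positions 1–2 → average rank (1+2)/2 = 1.5.
The 2 values of 82 occupy positions 6–7 → average rank (6+7)/2 = 6.5.
The 2 values of 83 occupy positions 8–9 → average rank (8+9)/2 = 8.5.
Batch Y values → pooled ranks: 83→8.5, 83→8.5, 82→6.5, 70→1.5, 76→5
Rank sum = 8.5 + 8.5 + 6.5 + 1.5 + 5 = 30

30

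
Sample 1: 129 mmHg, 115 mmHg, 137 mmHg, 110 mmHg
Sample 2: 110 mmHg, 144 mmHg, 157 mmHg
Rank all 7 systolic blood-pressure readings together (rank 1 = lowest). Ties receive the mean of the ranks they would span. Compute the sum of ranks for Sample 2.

Sorted (ascending): 110, 110, 115, 129, 137, 144, 157
The 2 values of 110 occupy positions 1–2 → average rank (1+2)/2 = 1.5.
Sample 2 values → pooled ranks: 110→1.5, 144→6, 157→7
Rank sum = 1.5 + 6 + 7 = 14.5

14.5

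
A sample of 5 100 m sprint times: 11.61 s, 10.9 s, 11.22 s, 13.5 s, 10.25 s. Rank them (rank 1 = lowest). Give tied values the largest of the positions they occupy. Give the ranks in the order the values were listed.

4, 2, 3, 5, 1

Sorted (ascending): 10.25, 10.9, 11.22, 11.61, 13.5
No ties — each value takes its position as its rank.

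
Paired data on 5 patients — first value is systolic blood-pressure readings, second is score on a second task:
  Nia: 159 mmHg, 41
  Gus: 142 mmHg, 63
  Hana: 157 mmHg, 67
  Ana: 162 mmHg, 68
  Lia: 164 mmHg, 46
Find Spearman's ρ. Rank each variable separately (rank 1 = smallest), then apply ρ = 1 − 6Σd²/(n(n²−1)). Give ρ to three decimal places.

-0.100

Ranks of variable 1: 3, 1, 2, 4, 5
Ranks of variable 2: 1, 3, 4, 5, 2
d = r₁ − r₂: 2, -2, -2, -1, 3
d²: 4, 4, 4, 1, 9; Σd² = 22
ρ = 1 − 6·22/(5·24) = 1 − 132/120 = -0.100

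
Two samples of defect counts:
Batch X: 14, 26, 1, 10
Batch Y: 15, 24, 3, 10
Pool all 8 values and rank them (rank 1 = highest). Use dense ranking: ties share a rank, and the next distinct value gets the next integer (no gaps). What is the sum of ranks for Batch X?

17

Sorted (descending): 26, 24, 15, 14, 10, 10, 3, 1
The 2 values of 10 share dense rank 5.
Remaining distinct values take the next consecutive integers.
Batch X values → pooled ranks: 14→4, 26→1, 1→7, 10→5
Rank sum = 4 + 1 + 7 + 5 = 17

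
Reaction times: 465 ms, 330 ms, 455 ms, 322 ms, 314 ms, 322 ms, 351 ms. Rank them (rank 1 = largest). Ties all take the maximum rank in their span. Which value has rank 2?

455

Sorted (descending): 465, 455, 351, 330, 322, 322, 314
The 2 values of 322 occupy positions 5–6 → each gets rank 6.
Rank 2 → value 455.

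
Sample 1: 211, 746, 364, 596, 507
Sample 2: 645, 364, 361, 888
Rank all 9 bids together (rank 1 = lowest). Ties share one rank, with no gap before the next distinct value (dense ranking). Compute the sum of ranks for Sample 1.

Sorted (ascending): 211, 361, 364, 364, 507, 596, 645, 746, 888
The 2 values of 364 share dense rank 3.
Remaining distinct values take the next consecutive integers.
Sample 1 values → pooled ranks: 211→1, 746→7, 364→3, 596→5, 507→4
Rank sum = 1 + 7 + 3 + 5 + 4 = 20

20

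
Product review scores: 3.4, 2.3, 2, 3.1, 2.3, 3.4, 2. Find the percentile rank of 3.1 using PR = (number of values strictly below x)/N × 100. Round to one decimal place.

57.1

N = 7.
Strictly below 3.1: 4. Equal to 3.1: 1.
PR = 4/7 × 100 = 57.1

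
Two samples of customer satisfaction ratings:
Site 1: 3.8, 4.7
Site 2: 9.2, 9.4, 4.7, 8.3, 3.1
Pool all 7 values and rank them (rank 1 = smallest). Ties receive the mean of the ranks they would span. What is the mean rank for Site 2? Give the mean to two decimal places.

4.50

Sorted (ascending): 3.1, 3.8, 4.7, 4.7, 8.3, 9.2, 9.4
The 2 values of 4.7 occupy positions 3–4 → average rank (3+4)/2 = 3.5.
Site 2 values → pooled ranks: 9.2→6, 9.4→7, 4.7→3.5, 8.3→5, 3.1→1
Mean rank = (6 + 7 + 3.5 + 5 + 1) / 5 = 4.50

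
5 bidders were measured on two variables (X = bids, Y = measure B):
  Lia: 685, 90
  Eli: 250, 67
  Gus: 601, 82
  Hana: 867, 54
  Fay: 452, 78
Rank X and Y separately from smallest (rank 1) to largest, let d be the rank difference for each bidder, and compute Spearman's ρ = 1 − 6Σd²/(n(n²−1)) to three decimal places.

0.000

Ranks of variable 1: 4, 1, 3, 5, 2
Ranks of variable 2: 5, 2, 4, 1, 3
d = r₁ − r₂: -1, -1, -1, 4, -1
d²: 1, 1, 1, 16, 1; Σd² = 20
ρ = 1 − 6·20/(5·24) = 1 − 120/120 = 0.000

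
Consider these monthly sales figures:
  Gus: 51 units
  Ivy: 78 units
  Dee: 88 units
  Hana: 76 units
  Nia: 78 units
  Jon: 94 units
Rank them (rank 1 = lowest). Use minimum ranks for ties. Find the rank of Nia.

3

Sorted (ascending): 51, 76, 78, 78, 88, 94
The 2 values of 78 occupy positions 3–4 → each gets rank 3.
Nia has value 78 units → rank 3.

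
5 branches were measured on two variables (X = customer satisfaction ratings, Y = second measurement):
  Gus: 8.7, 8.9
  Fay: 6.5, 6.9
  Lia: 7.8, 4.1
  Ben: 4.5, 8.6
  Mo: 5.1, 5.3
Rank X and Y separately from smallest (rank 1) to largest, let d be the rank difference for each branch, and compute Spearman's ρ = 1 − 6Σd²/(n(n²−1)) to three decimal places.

Ranks of variable 1: 5, 3, 4, 1, 2
Ranks of variable 2: 5, 3, 1, 4, 2
d = r₁ − r₂: 0, 0, 3, -3, 0
d²: 0, 0, 9, 9, 0; Σd² = 18
ρ = 1 − 6·18/(5·24) = 1 − 108/120 = 0.100

0.100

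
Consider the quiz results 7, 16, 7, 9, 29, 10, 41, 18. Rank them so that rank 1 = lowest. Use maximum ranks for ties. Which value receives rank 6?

Sorted (ascending): 7, 7, 9, 10, 16, 18, 29, 41
The 2 values of 7 occupy positions 1–2 → each gets rank 2.
Rank 6 → value 18.

18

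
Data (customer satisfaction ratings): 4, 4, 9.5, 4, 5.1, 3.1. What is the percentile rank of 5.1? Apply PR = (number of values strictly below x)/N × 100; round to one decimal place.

N = 6.
Strictly below 5.1: 4. Equal to 5.1: 1.
PR = 4/6 × 100 = 66.7

66.7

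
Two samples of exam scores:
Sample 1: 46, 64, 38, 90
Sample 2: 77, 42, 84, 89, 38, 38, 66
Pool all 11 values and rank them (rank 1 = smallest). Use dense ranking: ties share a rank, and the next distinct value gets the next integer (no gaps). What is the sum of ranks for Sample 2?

Sorted (ascending): 38, 38, 38, 42, 46, 64, 66, 77, 84, 89, 90
The 3 values of 38 share dense rank 1.
Remaining distinct values take the next consecutive integers.
Sample 2 values → pooled ranks: 77→6, 42→2, 84→7, 89→8, 38→1, 38→1, 66→5
Rank sum = 6 + 2 + 7 + 8 + 1 + 1 + 5 = 30

30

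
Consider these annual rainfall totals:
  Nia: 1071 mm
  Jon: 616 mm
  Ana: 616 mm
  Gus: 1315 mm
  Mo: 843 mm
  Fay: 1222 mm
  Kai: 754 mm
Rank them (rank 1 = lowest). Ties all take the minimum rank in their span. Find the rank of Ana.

Sorted (ascending): 616, 616, 754, 843, 1071, 1222, 1315
The 2 values of 616 occupy positions 1–2 → each gets rank 1.
Ana has value 616 mm → rank 1.

1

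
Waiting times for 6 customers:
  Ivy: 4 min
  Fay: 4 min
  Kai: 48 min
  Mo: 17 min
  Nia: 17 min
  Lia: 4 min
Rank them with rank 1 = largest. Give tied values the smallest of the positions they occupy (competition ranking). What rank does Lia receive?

4

Sorted (descending): 48, 17, 17, 4, 4, 4
The 2 values of 17 occupy positions 2–3 → each gets rank 2.
The 3 values of 4 occupy positions 4–6 → each gets rank 4.
Lia has value 4 min → rank 4.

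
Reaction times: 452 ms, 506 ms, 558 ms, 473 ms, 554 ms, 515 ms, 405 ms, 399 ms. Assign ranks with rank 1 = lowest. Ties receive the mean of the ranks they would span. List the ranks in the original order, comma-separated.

Sorted (ascending): 399, 405, 452, 473, 506, 515, 554, 558
No ties — each value takes its position as its rank.

3, 5, 8, 4, 7, 6, 2, 1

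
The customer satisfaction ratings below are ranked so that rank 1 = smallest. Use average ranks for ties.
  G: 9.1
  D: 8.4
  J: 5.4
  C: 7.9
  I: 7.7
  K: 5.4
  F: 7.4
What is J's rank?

Sorted (ascending): 5.4, 5.4, 7.4, 7.7, 7.9, 8.4, 9.1
The 2 values of 5.4 occupy positions 1–2 → average rank (1+2)/2 = 1.5.
J has value 5.4 → rank 1.5.

1.5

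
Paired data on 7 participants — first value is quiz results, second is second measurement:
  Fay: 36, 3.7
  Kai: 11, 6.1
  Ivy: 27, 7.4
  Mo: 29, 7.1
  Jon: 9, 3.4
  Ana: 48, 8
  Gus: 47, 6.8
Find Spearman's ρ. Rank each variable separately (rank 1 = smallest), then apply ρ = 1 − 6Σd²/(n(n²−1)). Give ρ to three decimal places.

Ranks of variable 1: 5, 2, 3, 4, 1, 7, 6
Ranks of variable 2: 2, 3, 6, 5, 1, 7, 4
d = r₁ − r₂: 3, -1, -3, -1, 0, 0, 2
d²: 9, 1, 9, 1, 0, 0, 4; Σd² = 24
ρ = 1 − 6·24/(7·48) = 1 − 144/336 = 0.571

0.571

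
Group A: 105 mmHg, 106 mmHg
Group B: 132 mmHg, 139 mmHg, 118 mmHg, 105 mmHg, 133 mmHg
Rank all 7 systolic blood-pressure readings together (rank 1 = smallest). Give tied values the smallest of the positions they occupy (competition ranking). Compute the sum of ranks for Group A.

Sorted (ascending): 105, 105, 106, 118, 132, 133, 139
The 2 values of 105 occupy positions 1–2 → each gets rank 1.
Group A values → pooled ranks: 105→1, 106→3
Rank sum = 1 + 3 = 4

4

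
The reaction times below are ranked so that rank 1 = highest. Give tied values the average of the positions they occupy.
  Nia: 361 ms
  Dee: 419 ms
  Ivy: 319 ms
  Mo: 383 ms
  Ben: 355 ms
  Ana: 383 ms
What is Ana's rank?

2.5

Sorted (descending): 419, 383, 383, 361, 355, 319
The 2 values of 383 occupy positions 2–3 → average rank (2+3)/2 = 2.5.
Ana has value 383 ms → rank 2.5.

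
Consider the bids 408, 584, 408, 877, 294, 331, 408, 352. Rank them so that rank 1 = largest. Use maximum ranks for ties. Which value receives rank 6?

Sorted (descending): 877, 584, 408, 408, 408, 352, 331, 294
The 3 values of 408 occupy positions 3–5 → each gets rank 5.
Rank 6 → value 352.

352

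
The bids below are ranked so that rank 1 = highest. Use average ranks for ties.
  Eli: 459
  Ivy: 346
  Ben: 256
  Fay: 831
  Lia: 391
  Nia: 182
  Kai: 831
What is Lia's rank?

Sorted (descending): 831, 831, 459, 391, 346, 256, 182
The 2 values of 831 occupy positions 1–2 → average rank (1+2)/2 = 1.5.
Lia has value 391 → rank 4.

4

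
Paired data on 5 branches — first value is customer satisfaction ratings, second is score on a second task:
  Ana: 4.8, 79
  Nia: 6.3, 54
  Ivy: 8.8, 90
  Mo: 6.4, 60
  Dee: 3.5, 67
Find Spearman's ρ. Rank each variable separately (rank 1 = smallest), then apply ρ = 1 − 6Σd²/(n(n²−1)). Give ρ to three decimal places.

Ranks of variable 1: 2, 3, 5, 4, 1
Ranks of variable 2: 4, 1, 5, 2, 3
d = r₁ − r₂: -2, 2, 0, 2, -2
d²: 4, 4, 0, 4, 4; Σd² = 16
ρ = 1 − 6·16/(5·24) = 1 − 96/120 = 0.200

0.200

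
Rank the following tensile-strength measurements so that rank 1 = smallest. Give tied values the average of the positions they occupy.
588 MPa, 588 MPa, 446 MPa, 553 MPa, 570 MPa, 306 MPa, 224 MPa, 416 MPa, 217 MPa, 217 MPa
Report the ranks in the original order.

9.5, 9.5, 6, 7, 8, 4, 3, 5, 1.5, 1.5

Sorted (ascending): 217, 217, 224, 306, 416, 446, 553, 570, 588, 588
The 2 values of 217 occupy positions 1–2 → average rank (1+2)/2 = 1.5.
The 2 values of 588 occupy positions 9–10 → average rank (9+10)/2 = 9.5.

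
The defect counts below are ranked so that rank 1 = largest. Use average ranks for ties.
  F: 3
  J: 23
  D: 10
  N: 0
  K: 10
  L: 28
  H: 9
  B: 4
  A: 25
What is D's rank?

4.5

Sorted (descending): 28, 25, 23, 10, 10, 9, 4, 3, 0
The 2 values of 10 occupy positions 4–5 → average rank (4+5)/2 = 4.5.
D has value 10 → rank 4.5.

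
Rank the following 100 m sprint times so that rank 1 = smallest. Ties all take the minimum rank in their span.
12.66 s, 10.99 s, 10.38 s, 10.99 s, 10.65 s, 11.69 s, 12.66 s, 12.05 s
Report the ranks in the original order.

Sorted (ascending): 10.38, 10.65, 10.99, 10.99, 11.69, 12.05, 12.66, 12.66
The 2 values of 10.99 occupy positions 3–4 → each gets rank 3.
The 2 values of 12.66 occupy positions 7–8 → each gets rank 7.

7, 3, 1, 3, 2, 5, 7, 6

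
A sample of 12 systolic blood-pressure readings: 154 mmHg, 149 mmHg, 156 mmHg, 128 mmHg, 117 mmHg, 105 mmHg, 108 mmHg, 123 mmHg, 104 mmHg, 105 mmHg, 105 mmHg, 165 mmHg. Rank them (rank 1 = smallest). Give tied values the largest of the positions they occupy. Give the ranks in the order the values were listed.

Sorted (ascending): 104, 105, 105, 105, 108, 117, 123, 128, 149, 154, 156, 165
The 3 values of 105 occupy positions 2–4 → each gets rank 4.

10, 9, 11, 8, 6, 4, 5, 7, 1, 4, 4, 12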